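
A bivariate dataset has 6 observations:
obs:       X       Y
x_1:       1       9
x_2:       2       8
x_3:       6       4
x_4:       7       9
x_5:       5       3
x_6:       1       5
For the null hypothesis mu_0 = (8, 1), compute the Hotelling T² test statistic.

Step 1 — sample mean vector:
  mean(X) = (1 + 2 + 6 + 7 + 5 + 1) / 6 = 22/6 = 3.6667
  mean(Y) = (9 + 8 + 4 + 9 + 3 + 5) / 6 = 38/6 = 6.3333
  x̄ = (3.6667, 6.3333),  deviation x̄ - mu_0 = (3.6667, 6.3333) - (8, 1) = (-4.3333, 5.3333).

Step 2 — sample covariance matrix, S[i,j] = (1/(n-1)) · Σ_k (x_{k,i} - mean_i) · (x_{k,j} - mean_j), divisor n-1 = 5:
  S[X,X] = ((-2.6667)·(-2.6667) + (-1.6667)·(-1.6667) + (2.3333)·(2.3333) + (3.3333)·(3.3333) + (1.3333)·(1.3333) + (-2.6667)·(-2.6667)) / 5 = 35.3333/5 = 7.0667
  S[X,Y] = ((-2.6667)·(2.6667) + (-1.6667)·(1.6667) + (2.3333)·(-2.3333) + (3.3333)·(2.6667) + (1.3333)·(-3.3333) + (-2.6667)·(-1.3333)) / 5 = -7.3333/5 = -1.4667
  S[Y,Y] = ((2.6667)·(2.6667) + (1.6667)·(1.6667) + (-2.3333)·(-2.3333) + (2.6667)·(2.6667) + (-3.3333)·(-3.3333) + (-1.3333)·(-1.3333)) / 5 = 35.3333/5 = 7.0667
  S = [[7.0667, -1.4667],
 [-1.4667, 7.0667]].

Step 3 — invert S. det(S) = 7.0667·7.0667 - (-1.4667)² = 47.7867.
  S^{-1} = (1/det) · [[d, -b], [-b, a]] = [[0.1479, 0.0307],
 [0.0307, 0.1479]].

Step 4 — quadratic form (x̄ - mu_0)^T · S^{-1} · (x̄ - mu_0):
  S^{-1} · (x̄ - mu_0) = (-0.4771, 0.6557),
  (x̄ - mu_0)^T · [...] = (-4.3333)·(-0.4771) + (5.3333)·(0.6557) = 5.5645.

Step 5 — scale by n: T² = 6 · 5.5645 = 33.3873.

T² ≈ 33.3873


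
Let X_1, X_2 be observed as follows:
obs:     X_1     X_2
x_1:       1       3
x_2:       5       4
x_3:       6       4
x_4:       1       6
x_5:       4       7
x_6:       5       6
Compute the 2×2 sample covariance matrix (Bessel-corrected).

Step 1 — column means:
  mean(X_1) = (1 + 5 + 6 + 1 + 4 + 5) / 6 = 22/6 = 3.6667
  mean(X_2) = (3 + 4 + 4 + 6 + 7 + 6) / 6 = 30/6 = 5

Step 2 — sample covariance S[i,j] = (1/(n-1)) · Σ_k (x_{k,i} - mean_i) · (x_{k,j} - mean_j), with n-1 = 5.
  S[X_1,X_1] = ((-2.6667)·(-2.6667) + (1.3333)·(1.3333) + (2.3333)·(2.3333) + (-2.6667)·(-2.6667) + (0.3333)·(0.3333) + (1.3333)·(1.3333)) / 5 = 23.3333/5 = 4.6667
  S[X_1,X_2] = ((-2.6667)·(-2) + (1.3333)·(-1) + (2.3333)·(-1) + (-2.6667)·(1) + (0.3333)·(2) + (1.3333)·(1)) / 5 = 1/5 = 0.2
  S[X_2,X_2] = ((-2)·(-2) + (-1)·(-1) + (-1)·(-1) + (1)·(1) + (2)·(2) + (1)·(1)) / 5 = 12/5 = 2.4

S is symmetric (S[j,i] = S[i,j]). Assembling:

S = [[4.6667, 0.2],
 [0.2, 2.4]]


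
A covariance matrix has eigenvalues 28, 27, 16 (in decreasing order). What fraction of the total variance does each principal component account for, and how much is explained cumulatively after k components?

Step 1 — total variance = trace(Sigma) = Σ λ_i = 28 + 27 + 16 = 71.

Step 2 — fraction explained by component i = λ_i / Σ λ:
  PC1: 28/71 = 0.3944
  PC2: 27/71 = 0.3803
  PC3: 16/71 = 0.2254

Step 3 — cumulative fraction after k components = (λ_1 + ... + λ_k) / Σ λ:
  k = 1: 28/71 = 0.3944
  k = 2: (28 + 27)/71 = 55/71 = 0.7746
  k = 3: (28 + 27 + 16)/71 = 71/71 = 1

Summary (fraction, with percent):

explained: PC1 0.3944 (39.44%), PC2 0.3803 (38.03%), PC3 0.2254 (22.54%);  cumulative: 0.3944, 0.7746, 1


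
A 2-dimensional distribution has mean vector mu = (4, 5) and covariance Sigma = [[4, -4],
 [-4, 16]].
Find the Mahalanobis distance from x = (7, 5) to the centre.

Step 1 — centre the observation: (x - mu) = (3, 0).

Step 2 — invert Sigma. det(Sigma) = 4·16 - (-4)² = 48.
  Sigma^{-1} = (1/det) · [[d, -b], [-b, a]] = [[0.3333, 0.0833],
 [0.0833, 0.0833]].

Step 3 — form the quadratic (x - mu)^T · Sigma^{-1} · (x - mu):
  Sigma^{-1} · (x - mu) = (1, 0.25).
  (x - mu)^T · [Sigma^{-1} · (x - mu)] = (3)·(1) + (0)·(0.25) = 3.

Step 4 — take square root: d = √(3) ≈ 1.7321.

d(x, mu) = √(3) ≈ 1.7321


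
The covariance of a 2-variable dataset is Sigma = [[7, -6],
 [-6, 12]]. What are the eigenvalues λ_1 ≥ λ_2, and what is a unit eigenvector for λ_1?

Step 1 — characteristic polynomial of 2×2 Sigma:
  det(Sigma - λI) = λ² - trace · λ + det = 0.
  trace = 7 + 12 = 19, det = 7·12 - (-6)² = 48.
Step 2 — discriminant:
  Δ = trace² - 4·det = 361 - 192 = 169.
Step 3 — eigenvalues:
  λ = (trace ± √Δ)/2 = (19 ± 13)/2,
  λ_1 = 16,  λ_2 = 3.

Step 4 — unit eigenvector for λ_1: solve (Sigma - λ_1 I)v = 0. First row:
  (7 - 16)·v_x + (-6)·v_y = 0, i.e. (-9)·v_x + (-6)·v_y = 0,
  so v ∝ (b, λ_1 - a) = (-6, 9); multiply by -1 so the first entry is positive: u = (6, -9).
  ||u|| = √((6)² + (-9)²) = √(117) ≈ 10.8167,
  v_1 = u/||u|| ≈ (0.5547, -0.8321) (||v_1|| = 1).

λ_1 = 16,  λ_2 = 3;  v_1 ≈ (0.5547, -0.8321)


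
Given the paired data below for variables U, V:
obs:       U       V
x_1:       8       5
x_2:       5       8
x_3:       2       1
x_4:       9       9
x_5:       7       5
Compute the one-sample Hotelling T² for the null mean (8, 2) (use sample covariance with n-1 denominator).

Step 1 — sample mean vector:
  mean(U) = (8 + 5 + 2 + 9 + 7) / 5 = 31/5 = 6.2
  mean(V) = (5 + 8 + 1 + 9 + 5) / 5 = 28/5 = 5.6
  x̄ = (6.2, 5.6),  deviation x̄ - mu_0 = (6.2, 5.6) - (8, 2) = (-1.8, 3.6).

Step 2 — sample covariance matrix, S[i,j] = (1/(n-1)) · Σ_k (x_{k,i} - mean_i) · (x_{k,j} - mean_j), divisor n-1 = 4:
  S[U,U] = ((1.8)·(1.8) + (-1.2)·(-1.2) + (-4.2)·(-4.2) + (2.8)·(2.8) + (0.8)·(0.8)) / 4 = 30.8/4 = 7.7
  S[U,V] = ((1.8)·(-0.6) + (-1.2)·(2.4) + (-4.2)·(-4.6) + (2.8)·(3.4) + (0.8)·(-0.6)) / 4 = 24.4/4 = 6.1
  S[V,V] = ((-0.6)·(-0.6) + (2.4)·(2.4) + (-4.6)·(-4.6) + (3.4)·(3.4) + (-0.6)·(-0.6)) / 4 = 39.2/4 = 9.8
  S = [[7.7, 6.1],
 [6.1, 9.8]].

Step 3 — invert S. det(S) = 7.7·9.8 - (6.1)² = 38.25.
  S^{-1} = (1/det) · [[d, -b], [-b, a]] = [[0.2562, -0.1595],
 [-0.1595, 0.2013]].

Step 4 — quadratic form (x̄ - mu_0)^T · S^{-1} · (x̄ - mu_0):
  S^{-1} · (x̄ - mu_0) = (-1.0353, 1.0118),
  (x̄ - mu_0)^T · [...] = (-1.8)·(-1.0353) + (3.6)·(1.0118) = 5.5059.

Step 5 — scale by n: T² = 5 · 5.5059 = 27.5294.

T² ≈ 27.5294


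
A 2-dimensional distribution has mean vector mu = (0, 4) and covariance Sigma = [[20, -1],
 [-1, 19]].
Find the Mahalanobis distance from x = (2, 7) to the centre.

Step 1 — centre the observation: (x - mu) = (2, 3).

Step 2 — invert Sigma. det(Sigma) = 20·19 - (-1)² = 379.
  Sigma^{-1} = (1/det) · [[d, -b], [-b, a]] = [[0.0501, 0.0026],
 [0.0026, 0.0528]].

Step 3 — form the quadratic (x - mu)^T · Sigma^{-1} · (x - mu):
  Sigma^{-1} · (x - mu) = (0.1082, 0.1636).
  (x - mu)^T · [Sigma^{-1} · (x - mu)] = (2)·(0.1082) + (3)·(0.1636) = 0.7071.

Step 4 — take square root: d = √(0.7071) ≈ 0.8409.

d(x, mu) = √(0.7071) ≈ 0.8409


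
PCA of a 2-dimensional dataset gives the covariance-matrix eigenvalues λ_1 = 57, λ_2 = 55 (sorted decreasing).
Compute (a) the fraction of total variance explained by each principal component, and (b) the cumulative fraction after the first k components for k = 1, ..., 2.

Step 1 — total variance = trace(Sigma) = Σ λ_i = 57 + 55 = 112.

Step 2 — fraction explained by component i = λ_i / Σ λ:
  PC1: 57/112 = 0.5089
  PC2: 55/112 = 0.4911

Step 3 — cumulative fraction after k components = (λ_1 + ... + λ_k) / Σ λ:
  k = 1: 57/112 = 0.5089
  k = 2: (57 + 55)/112 = 112/112 = 1

Summary (fraction, with percent):

explained: PC1 0.5089 (50.89%), PC2 0.4911 (49.11%);  cumulative: 0.5089, 1


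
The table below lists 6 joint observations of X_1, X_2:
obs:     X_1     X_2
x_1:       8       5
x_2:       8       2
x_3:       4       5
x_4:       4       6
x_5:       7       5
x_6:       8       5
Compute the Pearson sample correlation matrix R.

Step 1 — column means:
  mean(X_1) = (8 + 8 + 4 + 4 + 7 + 8) / 6 = 39/6 = 6.5
  mean(X_2) = (5 + 2 + 5 + 6 + 5 + 5) / 6 = 28/6 = 4.6667

Step 2 — sample variances and covariances s[i,j] = (1/(n-1)) · Σ_k (x_{k,i} - mean_i) · (x_{k,j} - mean_j), with n-1 = 5:
  s[X_1,X_1] = ((1.5)·(1.5) + (1.5)·(1.5) + (-2.5)·(-2.5) + (-2.5)·(-2.5) + (0.5)·(0.5) + (1.5)·(1.5)) / 5 = 19.5/5 = 3.9
  s[X_1,X_2] = ((1.5)·(0.3333) + (1.5)·(-2.6667) + (-2.5)·(0.3333) + (-2.5)·(1.3333) + (0.5)·(0.3333) + (1.5)·(0.3333)) / 5 = -7/5 = -1.4
  s[X_2,X_2] = ((0.3333)·(0.3333) + (-2.6667)·(-2.6667) + (0.3333)·(0.3333) + (1.3333)·(1.3333) + (0.3333)·(0.3333) + (0.3333)·(0.3333)) / 5 = 9.3333/5 = 1.8667
  Sample standard deviations s_i = √(s[i,i]):
  s(X_1) = √(3.9) = 1.9748
  s(X_2) = √(1.8667) = 1.3663

Step 3 — r_{ij} = s_{ij} / (s_i · s_j):
  r[X_1,X_1] = 1 (diagonal).
  r[X_1,X_2] = -1.4 / (1.9748 · 1.3663) = -1.4 / 2.6981 = -0.5189
  r[X_2,X_2] = 1 (diagonal).

R is symmetric with unit diagonal. Assembling:

R = [[1, -0.5189],
 [-0.5189, 1]]


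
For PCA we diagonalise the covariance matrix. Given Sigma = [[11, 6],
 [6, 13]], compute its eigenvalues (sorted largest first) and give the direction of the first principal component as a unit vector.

Step 1 — characteristic polynomial of 2×2 Sigma:
  det(Sigma - λI) = λ² - trace · λ + det = 0.
  trace = 11 + 13 = 24, det = 11·13 - (6)² = 107.
Step 2 — discriminant:
  Δ = trace² - 4·det = 576 - 428 = 148.
Step 3 — eigenvalues:
  λ = (trace ± √Δ)/2 = (24 ± 12.1655)/2,
  λ_1 = 18.0828,  λ_2 = 5.9172.

Step 4 — unit eigenvector for λ_1: solve (Sigma - λ_1 I)v = 0. First row:
  (11 - 18.0828)·v_x + (6)·v_y = 0, i.e. (-7.0828)·v_x + (6)·v_y = 0,
  so v ∝ (b, λ_1 - a) = (6, 7.0828) = u.
  ||u|| = √((6)² + (7.0828)²) = √(86.1655) ≈ 9.2825,
  v_1 = u/||u|| ≈ (0.6464, 0.763) (||v_1|| = 1).

λ_1 = 18.0828,  λ_2 = 5.9172;  v_1 ≈ (0.6464, 0.763)


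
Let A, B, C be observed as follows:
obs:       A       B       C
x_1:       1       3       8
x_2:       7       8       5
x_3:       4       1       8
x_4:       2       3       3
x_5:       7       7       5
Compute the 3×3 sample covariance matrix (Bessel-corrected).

Step 1 — column means:
  mean(A) = (1 + 7 + 4 + 2 + 7) / 5 = 21/5 = 4.2
  mean(B) = (3 + 8 + 1 + 3 + 7) / 5 = 22/5 = 4.4
  mean(C) = (8 + 5 + 8 + 3 + 5) / 5 = 29/5 = 5.8

Step 2 — sample covariance S[i,j] = (1/(n-1)) · Σ_k (x_{k,i} - mean_i) · (x_{k,j} - mean_j), with n-1 = 4.
  S[A,A] = ((-3.2)·(-3.2) + (2.8)·(2.8) + (-0.2)·(-0.2) + (-2.2)·(-2.2) + (2.8)·(2.8)) / 4 = 30.8/4 = 7.7
  S[A,B] = ((-3.2)·(-1.4) + (2.8)·(3.6) + (-0.2)·(-3.4) + (-2.2)·(-1.4) + (2.8)·(2.6)) / 4 = 25.6/4 = 6.4
  S[A,C] = ((-3.2)·(2.2) + (2.8)·(-0.8) + (-0.2)·(2.2) + (-2.2)·(-2.8) + (2.8)·(-0.8)) / 4 = -5.8/4 = -1.45
  S[B,B] = ((-1.4)·(-1.4) + (3.6)·(3.6) + (-3.4)·(-3.4) + (-1.4)·(-1.4) + (2.6)·(2.6)) / 4 = 35.2/4 = 8.8
  S[B,C] = ((-1.4)·(2.2) + (3.6)·(-0.8) + (-3.4)·(2.2) + (-1.4)·(-2.8) + (2.6)·(-0.8)) / 4 = -11.6/4 = -2.9
  S[C,C] = ((2.2)·(2.2) + (-0.8)·(-0.8) + (2.2)·(2.2) + (-2.8)·(-2.8) + (-0.8)·(-0.8)) / 4 = 18.8/4 = 4.7

S is symmetric (S[j,i] = S[i,j]). Assembling:

S = [[7.7, 6.4, -1.45],
 [6.4, 8.8, -2.9],
 [-1.45, -2.9, 4.7]]


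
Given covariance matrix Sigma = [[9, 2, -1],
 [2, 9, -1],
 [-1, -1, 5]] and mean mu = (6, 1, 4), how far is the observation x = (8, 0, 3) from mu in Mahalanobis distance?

Step 1 — centre the observation: (x - mu) = (2, -1, -1).

Step 2 — invert Sigma (cofactor / det for 3×3, or solve directly):
  Sigma^{-1} = [[0.1186, -0.0243, 0.0189],
 [-0.0243, 0.1186, 0.0189],
 [0.0189, 0.0189, 0.2075]].

Step 3 — form the quadratic (x - mu)^T · Sigma^{-1} · (x - mu):
  Sigma^{-1} · (x - mu) = (0.2426, -0.186, -0.1887).
  (x - mu)^T · [Sigma^{-1} · (x - mu)] = (2)·(0.2426) + (-1)·(-0.186) + (-1)·(-0.1887) = 0.8598.

Step 4 — take square root: d = √(0.8598) ≈ 0.9273.

d(x, mu) = √(0.8598) ≈ 0.9273


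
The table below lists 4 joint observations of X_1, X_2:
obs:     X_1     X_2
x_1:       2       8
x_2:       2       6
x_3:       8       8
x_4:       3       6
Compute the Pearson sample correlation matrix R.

Step 1 — column means:
  mean(X_1) = (2 + 2 + 8 + 3) / 4 = 15/4 = 3.75
  mean(X_2) = (8 + 6 + 8 + 6) / 4 = 28/4 = 7

Step 2 — sample variances and covariances s[i,j] = (1/(n-1)) · Σ_k (x_{k,i} - mean_i) · (x_{k,j} - mean_j), with n-1 = 3:
  s[X_1,X_1] = ((-1.75)·(-1.75) + (-1.75)·(-1.75) + (4.25)·(4.25) + (-0.75)·(-0.75)) / 3 = 24.75/3 = 8.25
  s[X_1,X_2] = ((-1.75)·(1) + (-1.75)·(-1) + (4.25)·(1) + (-0.75)·(-1)) / 3 = 5/3 = 1.6667
  s[X_2,X_2] = ((1)·(1) + (-1)·(-1) + (1)·(1) + (-1)·(-1)) / 3 = 4/3 = 1.3333
  Sample standard deviations s_i = √(s[i,i]):
  s(X_1) = √(8.25) = 2.8723
  s(X_2) = √(1.3333) = 1.1547

Step 3 — r_{ij} = s_{ij} / (s_i · s_j):
  r[X_1,X_1] = 1 (diagonal).
  r[X_1,X_2] = 1.6667 / (2.8723 · 1.1547) = 1.6667 / 3.3166 = 0.5025
  r[X_2,X_2] = 1 (diagonal).

R is symmetric with unit diagonal. Assembling:

R = [[1, 0.5025],
 [0.5025, 1]]


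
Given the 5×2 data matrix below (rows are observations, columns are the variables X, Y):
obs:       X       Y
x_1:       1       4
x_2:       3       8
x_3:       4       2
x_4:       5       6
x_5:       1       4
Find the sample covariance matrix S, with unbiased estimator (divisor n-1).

Step 1 — column means:
  mean(X) = (1 + 3 + 4 + 5 + 1) / 5 = 14/5 = 2.8
  mean(Y) = (4 + 8 + 2 + 6 + 4) / 5 = 24/5 = 4.8

Step 2 — sample covariance S[i,j] = (1/(n-1)) · Σ_k (x_{k,i} - mean_i) · (x_{k,j} - mean_j), with n-1 = 4.
  S[X,X] = ((-1.8)·(-1.8) + (0.2)·(0.2) + (1.2)·(1.2) + (2.2)·(2.2) + (-1.8)·(-1.8)) / 4 = 12.8/4 = 3.2
  S[X,Y] = ((-1.8)·(-0.8) + (0.2)·(3.2) + (1.2)·(-2.8) + (2.2)·(1.2) + (-1.8)·(-0.8)) / 4 = 2.8/4 = 0.7
  S[Y,Y] = ((-0.8)·(-0.8) + (3.2)·(3.2) + (-2.8)·(-2.8) + (1.2)·(1.2) + (-0.8)·(-0.8)) / 4 = 20.8/4 = 5.2

S is symmetric (S[j,i] = S[i,j]). Assembling:

S = [[3.2, 0.7],
 [0.7, 5.2]]


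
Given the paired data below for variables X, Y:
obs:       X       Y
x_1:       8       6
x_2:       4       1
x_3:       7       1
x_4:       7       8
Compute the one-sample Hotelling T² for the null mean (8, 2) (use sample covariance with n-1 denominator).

Step 1 — sample mean vector:
  mean(X) = (8 + 4 + 7 + 7) / 4 = 26/4 = 6.5
  mean(Y) = (6 + 1 + 1 + 8) / 4 = 16/4 = 4
  x̄ = (6.5, 4),  deviation x̄ - mu_0 = (6.5, 4) - (8, 2) = (-1.5, 2).

Step 2 — sample covariance matrix, S[i,j] = (1/(n-1)) · Σ_k (x_{k,i} - mean_i) · (x_{k,j} - mean_j), divisor n-1 = 3:
  S[X,X] = ((1.5)·(1.5) + (-2.5)·(-2.5) + (0.5)·(0.5) + (0.5)·(0.5)) / 3 = 9/3 = 3
  S[X,Y] = ((1.5)·(2) + (-2.5)·(-3) + (0.5)·(-3) + (0.5)·(4)) / 3 = 11/3 = 3.6667
  S[Y,Y] = ((2)·(2) + (-3)·(-3) + (-3)·(-3) + (4)·(4)) / 3 = 38/3 = 12.6667
  S = [[3, 3.6667],
 [3.6667, 12.6667]].

Step 3 — invert S. det(S) = 3·12.6667 - (3.6667)² = 24.5556.
  S^{-1} = (1/det) · [[d, -b], [-b, a]] = [[0.5158, -0.1493],
 [-0.1493, 0.1222]].

Step 4 — quadratic form (x̄ - mu_0)^T · S^{-1} · (x̄ - mu_0):
  S^{-1} · (x̄ - mu_0) = (-1.0724, 0.4683),
  (x̄ - mu_0)^T · [...] = (-1.5)·(-1.0724) + (2)·(0.4683) = 2.5452.

Step 5 — scale by n: T² = 4 · 2.5452 = 10.181.

T² ≈ 10.181


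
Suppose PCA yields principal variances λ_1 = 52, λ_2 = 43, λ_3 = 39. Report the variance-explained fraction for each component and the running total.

Step 1 — total variance = trace(Sigma) = Σ λ_i = 52 + 43 + 39 = 134.

Step 2 — fraction explained by component i = λ_i / Σ λ:
  PC1: 52/134 = 0.3881
  PC2: 43/134 = 0.3209
  PC3: 39/134 = 0.291

Step 3 — cumulative fraction after k components = (λ_1 + ... + λ_k) / Σ λ:
  k = 1: 52/134 = 0.3881
  k = 2: (52 + 43)/134 = 95/134 = 0.709
  k = 3: (52 + 43 + 39)/134 = 134/134 = 1

Summary (fraction, with percent):

explained: PC1 0.3881 (38.81%), PC2 0.3209 (32.09%), PC3 0.291 (29.1%);  cumulative: 0.3881, 0.709, 1


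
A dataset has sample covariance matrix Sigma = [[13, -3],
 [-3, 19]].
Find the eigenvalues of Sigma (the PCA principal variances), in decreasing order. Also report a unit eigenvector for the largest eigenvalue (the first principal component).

Step 1 — characteristic polynomial of 2×2 Sigma:
  det(Sigma - λI) = λ² - trace · λ + det = 0.
  trace = 13 + 19 = 32, det = 13·19 - (-3)² = 238.
Step 2 — discriminant:
  Δ = trace² - 4·det = 1024 - 952 = 72.
Step 3 — eigenvalues:
  λ = (trace ± √Δ)/2 = (32 ± 8.4853)/2,
  λ_1 = 20.2426,  λ_2 = 11.7574.

Step 4 — unit eigenvector for λ_1: solve (Sigma - λ_1 I)v = 0. First row:
  (13 - 20.2426)·v_x + (-3)·v_y = 0, i.e. (-7.2426)·v_x + (-3)·v_y = 0,
  so v ∝ (b, λ_1 - a) = (-3, 7.2426); multiply by -1 so the first entry is positive: u = (3, -7.2426).
  ||u|| = √((3)² + (-7.2426)²) = √(61.4558) ≈ 7.8394,
  v_1 = u/||u|| ≈ (0.3827, -0.9239) (||v_1|| = 1).

λ_1 = 20.2426,  λ_2 = 11.7574;  v_1 ≈ (0.3827, -0.9239)


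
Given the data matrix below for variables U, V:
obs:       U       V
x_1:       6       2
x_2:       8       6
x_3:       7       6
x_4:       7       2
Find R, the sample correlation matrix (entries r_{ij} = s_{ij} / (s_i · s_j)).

Step 1 — column means:
  mean(U) = (6 + 8 + 7 + 7) / 4 = 28/4 = 7
  mean(V) = (2 + 6 + 6 + 2) / 4 = 16/4 = 4

Step 2 — sample variances and covariances s[i,j] = (1/(n-1)) · Σ_k (x_{k,i} - mean_i) · (x_{k,j} - mean_j), with n-1 = 3:
  s[U,U] = ((-1)·(-1) + (1)·(1) + (0)·(0) + (0)·(0)) / 3 = 2/3 = 0.6667
  s[U,V] = ((-1)·(-2) + (1)·(2) + (0)·(2) + (0)·(-2)) / 3 = 4/3 = 1.3333
  s[V,V] = ((-2)·(-2) + (2)·(2) + (2)·(2) + (-2)·(-2)) / 3 = 16/3 = 5.3333
  Sample standard deviations s_i = √(s[i,i]):
  s(U) = √(0.6667) = 0.8165
  s(V) = √(5.3333) = 2.3094

Step 3 — r_{ij} = s_{ij} / (s_i · s_j):
  r[U,U] = 1 (diagonal).
  r[U,V] = 1.3333 / (0.8165 · 2.3094) = 1.3333 / 1.8856 = 0.7071
  r[V,V] = 1 (diagonal).

R is symmetric with unit diagonal. Assembling:

R = [[1, 0.7071],
 [0.7071, 1]]


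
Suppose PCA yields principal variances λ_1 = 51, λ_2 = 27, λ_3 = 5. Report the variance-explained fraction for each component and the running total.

Step 1 — total variance = trace(Sigma) = Σ λ_i = 51 + 27 + 5 = 83.

Step 2 — fraction explained by component i = λ_i / Σ λ:
  PC1: 51/83 = 0.6145
  PC2: 27/83 = 0.3253
  PC3: 5/83 = 0.0602

Step 3 — cumulative fraction after k components = (λ_1 + ... + λ_k) / Σ λ:
  k = 1: 51/83 = 0.6145
  k = 2: (51 + 27)/83 = 78/83 = 0.9398
  k = 3: (51 + 27 + 5)/83 = 83/83 = 1

Summary (fraction, with percent):

explained: PC1 0.6145 (61.45%), PC2 0.3253 (32.53%), PC3 0.0602 (6.02%);  cumulative: 0.6145, 0.9398, 1


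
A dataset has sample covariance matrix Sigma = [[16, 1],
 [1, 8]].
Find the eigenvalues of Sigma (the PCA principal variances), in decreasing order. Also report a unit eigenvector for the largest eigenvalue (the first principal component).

Step 1 — characteristic polynomial of 2×2 Sigma:
  det(Sigma - λI) = λ² - trace · λ + det = 0.
  trace = 16 + 8 = 24, det = 16·8 - (1)² = 127.
Step 2 — discriminant:
  Δ = trace² - 4·det = 576 - 508 = 68.
Step 3 — eigenvalues:
  λ = (trace ± √Δ)/2 = (24 ± 8.2462)/2,
  λ_1 = 16.1231,  λ_2 = 7.8769.

Step 4 — unit eigenvector for λ_1: solve (Sigma - λ_1 I)v = 0. First row:
  (16 - 16.1231)·v_x + (1)·v_y = 0, i.e. (-0.1231)·v_x + (1)·v_y = 0,
  so v ∝ (b, λ_1 - a) = (1, 0.1231) = u.
  ||u|| = √((1)² + (0.1231)²) = √(1.0152) ≈ 1.0075,
  v_1 = u/||u|| ≈ (0.9925, 0.1222) (||v_1|| = 1).

λ_1 = 16.1231,  λ_2 = 7.8769;  v_1 ≈ (0.9925, 0.1222)


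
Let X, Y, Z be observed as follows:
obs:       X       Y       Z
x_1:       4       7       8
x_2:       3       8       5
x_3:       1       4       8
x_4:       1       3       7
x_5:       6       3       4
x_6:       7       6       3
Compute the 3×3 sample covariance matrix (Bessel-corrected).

Step 1 — column means:
  mean(X) = (4 + 3 + 1 + 1 + 6 + 7) / 6 = 22/6 = 3.6667
  mean(Y) = (7 + 8 + 4 + 3 + 3 + 6) / 6 = 31/6 = 5.1667
  mean(Z) = (8 + 5 + 8 + 7 + 4 + 3) / 6 = 35/6 = 5.8333

Step 2 — sample covariance S[i,j] = (1/(n-1)) · Σ_k (x_{k,i} - mean_i) · (x_{k,j} - mean_j), with n-1 = 5.
  S[X,X] = ((0.3333)·(0.3333) + (-0.6667)·(-0.6667) + (-2.6667)·(-2.6667) + (-2.6667)·(-2.6667) + (2.3333)·(2.3333) + (3.3333)·(3.3333)) / 5 = 31.3333/5 = 6.2667
  S[X,Y] = ((0.3333)·(1.8333) + (-0.6667)·(2.8333) + (-2.6667)·(-1.1667) + (-2.6667)·(-2.1667) + (2.3333)·(-2.1667) + (3.3333)·(0.8333)) / 5 = 5.3333/5 = 1.0667
  S[X,Z] = ((0.3333)·(2.1667) + (-0.6667)·(-0.8333) + (-2.6667)·(2.1667) + (-2.6667)·(1.1667) + (2.3333)·(-1.8333) + (3.3333)·(-2.8333)) / 5 = -21.3333/5 = -4.2667
  S[Y,Y] = ((1.8333)·(1.8333) + (2.8333)·(2.8333) + (-1.1667)·(-1.1667) + (-2.1667)·(-2.1667) + (-2.1667)·(-2.1667) + (0.8333)·(0.8333)) / 5 = 22.8333/5 = 4.5667
  S[Y,Z] = ((1.8333)·(2.1667) + (2.8333)·(-0.8333) + (-1.1667)·(2.1667) + (-2.1667)·(1.1667) + (-2.1667)·(-1.8333) + (0.8333)·(-2.8333)) / 5 = -1.8333/5 = -0.3667
  S[Z,Z] = ((2.1667)·(2.1667) + (-0.8333)·(-0.8333) + (2.1667)·(2.1667) + (1.1667)·(1.1667) + (-1.8333)·(-1.8333) + (-2.8333)·(-2.8333)) / 5 = 22.8333/5 = 4.5667

S is symmetric (S[j,i] = S[i,j]). Assembling:

S = [[6.2667, 1.0667, -4.2667],
 [1.0667, 4.5667, -0.3667],
 [-4.2667, -0.3667, 4.5667]]


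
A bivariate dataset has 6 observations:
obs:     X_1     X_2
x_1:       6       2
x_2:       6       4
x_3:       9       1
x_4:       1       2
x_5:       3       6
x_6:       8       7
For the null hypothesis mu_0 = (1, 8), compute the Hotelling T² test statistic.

Step 1 — sample mean vector:
  mean(X_1) = (6 + 6 + 9 + 1 + 3 + 8) / 6 = 33/6 = 5.5
  mean(X_2) = (2 + 4 + 1 + 2 + 6 + 7) / 6 = 22/6 = 3.6667
  x̄ = (5.5, 3.6667),  deviation x̄ - mu_0 = (5.5, 3.6667) - (1, 8) = (4.5, -4.3333).

Step 2 — sample covariance matrix, S[i,j] = (1/(n-1)) · Σ_k (x_{k,i} - mean_i) · (x_{k,j} - mean_j), divisor n-1 = 5:
  S[X_1,X_1] = ((0.5)·(0.5) + (0.5)·(0.5) + (3.5)·(3.5) + (-4.5)·(-4.5) + (-2.5)·(-2.5) + (2.5)·(2.5)) / 5 = 45.5/5 = 9.1
  S[X_1,X_2] = ((0.5)·(-1.6667) + (0.5)·(0.3333) + (3.5)·(-2.6667) + (-4.5)·(-1.6667) + (-2.5)·(2.3333) + (2.5)·(3.3333)) / 5 = 0/5 = 0
  S[X_2,X_2] = ((-1.6667)·(-1.6667) + (0.3333)·(0.3333) + (-2.6667)·(-2.6667) + (-1.6667)·(-1.6667) + (2.3333)·(2.3333) + (3.3333)·(3.3333)) / 5 = 29.3333/5 = 5.8667
  S = [[9.1, 0],
 [0, 5.8667]].

Step 3 — invert S. det(S) = 9.1·5.8667 - (0)² = 53.3867.
  S^{-1} = (1/det) · [[d, -b], [-b, a]] = [[0.1099, 0],
 [0, 0.1705]].

Step 4 — quadratic form (x̄ - mu_0)^T · S^{-1} · (x̄ - mu_0):
  S^{-1} · (x̄ - mu_0) = (0.4945, -0.7386),
  (x̄ - mu_0)^T · [...] = (4.5)·(0.4945) + (-4.3333)·(-0.7386) = 5.426.

Step 5 — scale by n: T² = 6 · 5.426 = 32.5562.

T² ≈ 32.5562


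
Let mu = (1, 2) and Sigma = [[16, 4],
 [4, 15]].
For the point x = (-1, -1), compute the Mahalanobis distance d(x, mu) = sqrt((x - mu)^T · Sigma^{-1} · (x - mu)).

Step 1 — centre the observation: (x - mu) = (-2, -3).

Step 2 — invert Sigma. det(Sigma) = 16·15 - (4)² = 224.
  Sigma^{-1} = (1/det) · [[d, -b], [-b, a]] = [[0.067, -0.0179],
 [-0.0179, 0.0714]].

Step 3 — form the quadratic (x - mu)^T · Sigma^{-1} · (x - mu):
  Sigma^{-1} · (x - mu) = (-0.0804, -0.1786).
  (x - mu)^T · [Sigma^{-1} · (x - mu)] = (-2)·(-0.0804) + (-3)·(-0.1786) = 0.6964.

Step 4 — take square root: d = √(0.6964) ≈ 0.8345.

d(x, mu) = √(0.6964) ≈ 0.8345


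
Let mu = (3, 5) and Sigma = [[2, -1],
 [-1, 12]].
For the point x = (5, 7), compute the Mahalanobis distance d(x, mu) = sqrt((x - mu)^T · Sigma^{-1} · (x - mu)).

Step 1 — centre the observation: (x - mu) = (2, 2).

Step 2 — invert Sigma. det(Sigma) = 2·12 - (-1)² = 23.
  Sigma^{-1} = (1/det) · [[d, -b], [-b, a]] = [[0.5217, 0.0435],
 [0.0435, 0.087]].

Step 3 — form the quadratic (x - mu)^T · Sigma^{-1} · (x - mu):
  Sigma^{-1} · (x - mu) = (1.1304, 0.2609).
  (x - mu)^T · [Sigma^{-1} · (x - mu)] = (2)·(1.1304) + (2)·(0.2609) = 2.7826.

Step 4 — take square root: d = √(2.7826) ≈ 1.6681.

d(x, mu) = √(2.7826) ≈ 1.6681


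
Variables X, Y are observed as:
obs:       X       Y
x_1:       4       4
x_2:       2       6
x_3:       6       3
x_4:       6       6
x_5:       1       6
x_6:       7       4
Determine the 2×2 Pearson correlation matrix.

Step 1 — column means:
  mean(X) = (4 + 2 + 6 + 6 + 1 + 7) / 6 = 26/6 = 4.3333
  mean(Y) = (4 + 6 + 3 + 6 + 6 + 4) / 6 = 29/6 = 4.8333

Step 2 — sample variances and covariances s[i,j] = (1/(n-1)) · Σ_k (x_{k,i} - mean_i) · (x_{k,j} - mean_j), with n-1 = 5:
  s[X,X] = ((-0.3333)·(-0.3333) + (-2.3333)·(-2.3333) + (1.6667)·(1.6667) + (1.6667)·(1.6667) + (-3.3333)·(-3.3333) + (2.6667)·(2.6667)) / 5 = 29.3333/5 = 5.8667
  s[X,Y] = ((-0.3333)·(-0.8333) + (-2.3333)·(1.1667) + (1.6667)·(-1.8333) + (1.6667)·(1.1667) + (-3.3333)·(1.1667) + (2.6667)·(-0.8333)) / 5 = -9.6667/5 = -1.9333
  s[Y,Y] = ((-0.8333)·(-0.8333) + (1.1667)·(1.1667) + (-1.8333)·(-1.8333) + (1.1667)·(1.1667) + (1.1667)·(1.1667) + (-0.8333)·(-0.8333)) / 5 = 8.8333/5 = 1.7667
  Sample standard deviations s_i = √(s[i,i]):
  s(X) = √(5.8667) = 2.4221
  s(Y) = √(1.7667) = 1.3292

Step 3 — r_{ij} = s_{ij} / (s_i · s_j):
  r[X,X] = 1 (diagonal).
  r[X,Y] = -1.9333 / (2.4221 · 1.3292) = -1.9333 / 3.2194 = -0.6005
  r[Y,Y] = 1 (diagonal).

R is symmetric with unit diagonal. Assembling:

R = [[1, -0.6005],
 [-0.6005, 1]]


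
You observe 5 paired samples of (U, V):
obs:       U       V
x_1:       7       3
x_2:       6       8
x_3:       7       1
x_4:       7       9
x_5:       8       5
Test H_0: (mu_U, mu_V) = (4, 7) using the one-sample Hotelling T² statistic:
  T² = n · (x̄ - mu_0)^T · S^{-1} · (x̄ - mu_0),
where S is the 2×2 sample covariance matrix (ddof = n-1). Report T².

Step 1 — sample mean vector:
  mean(U) = (7 + 6 + 7 + 7 + 8) / 5 = 35/5 = 7
  mean(V) = (3 + 8 + 1 + 9 + 5) / 5 = 26/5 = 5.2
  x̄ = (7, 5.2),  deviation x̄ - mu_0 = (7, 5.2) - (4, 7) = (3, -1.8).

Step 2 — sample covariance matrix, S[i,j] = (1/(n-1)) · Σ_k (x_{k,i} - mean_i) · (x_{k,j} - mean_j), divisor n-1 = 4:
  S[U,U] = ((0)·(0) + (-1)·(-1) + (0)·(0) + (0)·(0) + (1)·(1)) / 4 = 2/4 = 0.5
  S[U,V] = ((0)·(-2.2) + (-1)·(2.8) + (0)·(-4.2) + (0)·(3.8) + (1)·(-0.2)) / 4 = -3/4 = -0.75
  S[V,V] = ((-2.2)·(-2.2) + (2.8)·(2.8) + (-4.2)·(-4.2) + (3.8)·(3.8) + (-0.2)·(-0.2)) / 4 = 44.8/4 = 11.2
  S = [[0.5, -0.75],
 [-0.75, 11.2]].

Step 3 — invert S. det(S) = 0.5·11.2 - (-0.75)² = 5.0375.
  S^{-1} = (1/det) · [[d, -b], [-b, a]] = [[2.2233, 0.1489],
 [0.1489, 0.0993]].

Step 4 — quadratic form (x̄ - mu_0)^T · S^{-1} · (x̄ - mu_0):
  S^{-1} · (x̄ - mu_0) = (6.402, 0.268),
  (x̄ - mu_0)^T · [...] = (3)·(6.402) + (-1.8)·(0.268) = 18.7236.

Step 5 — scale by n: T² = 5 · 18.7236 = 93.6179.

T² ≈ 93.6179


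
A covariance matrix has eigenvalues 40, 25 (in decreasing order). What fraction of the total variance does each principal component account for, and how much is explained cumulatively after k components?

Step 1 — total variance = trace(Sigma) = Σ λ_i = 40 + 25 = 65.

Step 2 — fraction explained by component i = λ_i / Σ λ:
  PC1: 40/65 = 0.6154
  PC2: 25/65 = 0.3846

Step 3 — cumulative fraction after k components = (λ_1 + ... + λ_k) / Σ λ:
  k = 1: 40/65 = 0.6154
  k = 2: (40 + 25)/65 = 65/65 = 1

Summary (fraction, with percent):

explained: PC1 0.6154 (61.54%), PC2 0.3846 (38.46%);  cumulative: 0.6154, 1


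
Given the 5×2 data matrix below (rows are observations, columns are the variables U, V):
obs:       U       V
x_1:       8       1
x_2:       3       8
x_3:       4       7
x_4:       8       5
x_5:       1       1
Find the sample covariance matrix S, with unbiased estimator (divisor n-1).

Step 1 — column means:
  mean(U) = (8 + 3 + 4 + 8 + 1) / 5 = 24/5 = 4.8
  mean(V) = (1 + 8 + 7 + 5 + 1) / 5 = 22/5 = 4.4

Step 2 — sample covariance S[i,j] = (1/(n-1)) · Σ_k (x_{k,i} - mean_i) · (x_{k,j} - mean_j), with n-1 = 4.
  S[U,U] = ((3.2)·(3.2) + (-1.8)·(-1.8) + (-0.8)·(-0.8) + (3.2)·(3.2) + (-3.8)·(-3.8)) / 4 = 38.8/4 = 9.7
  S[U,V] = ((3.2)·(-3.4) + (-1.8)·(3.6) + (-0.8)·(2.6) + (3.2)·(0.6) + (-3.8)·(-3.4)) / 4 = -4.6/4 = -1.15
  S[V,V] = ((-3.4)·(-3.4) + (3.6)·(3.6) + (2.6)·(2.6) + (0.6)·(0.6) + (-3.4)·(-3.4)) / 4 = 43.2/4 = 10.8

S is symmetric (S[j,i] = S[i,j]). Assembling:

S = [[9.7, -1.15],
 [-1.15, 10.8]]


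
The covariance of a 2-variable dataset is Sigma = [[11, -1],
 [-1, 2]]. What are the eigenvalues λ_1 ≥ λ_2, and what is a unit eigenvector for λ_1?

Step 1 — characteristic polynomial of 2×2 Sigma:
  det(Sigma - λI) = λ² - trace · λ + det = 0.
  trace = 11 + 2 = 13, det = 11·2 - (-1)² = 21.
Step 2 — discriminant:
  Δ = trace² - 4·det = 169 - 84 = 85.
Step 3 — eigenvalues:
  λ = (trace ± √Δ)/2 = (13 ± 9.2195)/2,
  λ_1 = 11.1098,  λ_2 = 1.8902.

Step 4 — unit eigenvector for λ_1: solve (Sigma - λ_1 I)v = 0. First row:
  (11 - 11.1098)·v_x + (-1)·v_y = 0, i.e. (-0.1098)·v_x + (-1)·v_y = 0,
  so v ∝ (b, λ_1 - a) = (-1, 0.1098); multiply by -1 so the first entry is positive: u = (1, -0.1098).
  ||u|| = √((1)² + (-0.1098)²) = √(1.012) ≈ 1.006,
  v_1 = u/||u|| ≈ (0.994, -0.1091) (||v_1|| = 1).

λ_1 = 11.1098,  λ_2 = 1.8902;  v_1 ≈ (0.994, -0.1091)


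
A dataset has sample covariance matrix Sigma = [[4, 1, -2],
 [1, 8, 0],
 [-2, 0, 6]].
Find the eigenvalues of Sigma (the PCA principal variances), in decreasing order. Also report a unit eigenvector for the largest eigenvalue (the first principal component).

Step 1 — characteristic polynomial p(λ) = det(λI - Sigma) = λ³ - tr·λ² + c_1·λ - det, where tr = trace, c_1 = sum of the principal 2×2 minors, det = det(Sigma):
  tr = 4 + 8 + 6 = 18,
  c_1 = (4·8 - (1)²) + (4·6 - (-2)²) + (8·6 - (0)²) = 31 + 20 + 48 = 99,
  det = 4·(8·6 - (0)²) - (1)·((1)·6 - (0)·(-2)) + (-2)·((1)·(0) - 8·(-2)) = 4·(48) - (1)·(6) + (-2)·(16) = 154.
  So p(λ) = λ³ - 18λ² + 99λ - 154.
Step 2 — look for an integer root (rational root theorem: any rational root is an integer divisor of 154). Testing λ = 7:
  p(7) = 343 - 882 + 693 - 154 = 0  ✓
  Dividing out (λ - 7): p(λ) = (λ - 7)(λ² - 11λ + 22).
Step 3 — remaining eigenvalues from the quadratic λ² - 11λ + 22 = 0:
  Δ = 11² - 4·22 = 121 - 88 = 33,  λ = (11 ± √33)/2 = (11 ± 5.7446)/2 ≈ 8.3723 or 2.6277.
  Sorted: λ_1 = 8.3723,  λ_2 = 7,  λ_3 = 2.6277  (check: sum = 18 = tr ✓).

Step 4 — unit eigenvector for λ_1 ≈ 8.3723: v spans the null space of (Sigma - λ_1 I), whose rows are
  r_1 = (-4.3723, 1, -2),  r_2 = (1, -0.3723, 0),  r_3 = (-2, 0, -2.3723).
  v is orthogonal to every row, so take v ∝ r_1 × r_2 = ((1)·(0) - (-2)·(-0.3723), (-2)·(1) - (-4.3723)·(0), (-4.3723)·(-0.3723) - (1)·(1)) ≈ (-0.7446, -2, 0.6277).
  Rescale (multiply by -1 so the first nonzero entry is positive): u = (0.7446, 2, -0.6277).
  ||u|| = √((0.7446)² + (2)² + (-0.6277)²) = √(4.9484) ≈ 2.2245,  v_1 = u/||u|| ≈ (0.3347, 0.8991, -0.2822) (||v_1|| = 1).

λ_1 = 8.3723,  λ_2 = 7,  λ_3 = 2.6277;  v_1 ≈ (0.3347, 0.8991, -0.2822)


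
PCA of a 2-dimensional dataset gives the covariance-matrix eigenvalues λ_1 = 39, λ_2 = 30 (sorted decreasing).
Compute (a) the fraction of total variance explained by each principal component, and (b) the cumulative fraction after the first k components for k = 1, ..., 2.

Step 1 — total variance = trace(Sigma) = Σ λ_i = 39 + 30 = 69.

Step 2 — fraction explained by component i = λ_i / Σ λ:
  PC1: 39/69 = 0.5652
  PC2: 30/69 = 0.4348

Step 3 — cumulative fraction after k components = (λ_1 + ... + λ_k) / Σ λ:
  k = 1: 39/69 = 0.5652
  k = 2: (39 + 30)/69 = 69/69 = 1

Summary (fraction, with percent):

explained: PC1 0.5652 (56.52%), PC2 0.4348 (43.48%);  cumulative: 0.5652, 1


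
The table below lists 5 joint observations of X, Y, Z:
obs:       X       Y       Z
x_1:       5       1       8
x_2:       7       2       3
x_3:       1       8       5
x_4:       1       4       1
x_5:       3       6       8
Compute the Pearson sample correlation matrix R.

Step 1 — column means:
  mean(X) = (5 + 7 + 1 + 1 + 3) / 5 = 17/5 = 3.4
  mean(Y) = (1 + 2 + 8 + 4 + 6) / 5 = 21/5 = 4.2
  mean(Z) = (8 + 3 + 5 + 1 + 8) / 5 = 25/5 = 5

Step 2 — sample variances and covariances s[i,j] = (1/(n-1)) · Σ_k (x_{k,i} - mean_i) · (x_{k,j} - mean_j), with n-1 = 4:
  s[X,X] = ((1.6)·(1.6) + (3.6)·(3.6) + (-2.4)·(-2.4) + (-2.4)·(-2.4) + (-0.4)·(-0.4)) / 4 = 27.2/4 = 6.8
  s[X,Y] = ((1.6)·(-3.2) + (3.6)·(-2.2) + (-2.4)·(3.8) + (-2.4)·(-0.2) + (-0.4)·(1.8)) / 4 = -22.4/4 = -5.6
  s[X,Z] = ((1.6)·(3) + (3.6)·(-2) + (-2.4)·(0) + (-2.4)·(-4) + (-0.4)·(3)) / 4 = 6/4 = 1.5
  s[Y,Y] = ((-3.2)·(-3.2) + (-2.2)·(-2.2) + (3.8)·(3.8) + (-0.2)·(-0.2) + (1.8)·(1.8)) / 4 = 32.8/4 = 8.2
  s[Y,Z] = ((-3.2)·(3) + (-2.2)·(-2) + (3.8)·(0) + (-0.2)·(-4) + (1.8)·(3)) / 4 = 1/4 = 0.25
  s[Z,Z] = ((3)·(3) + (-2)·(-2) + (0)·(0) + (-4)·(-4) + (3)·(3)) / 4 = 38/4 = 9.5
  Sample standard deviations s_i = √(s[i,i]):
  s(X) = √(6.8) = 2.6077
  s(Y) = √(8.2) = 2.8636
  s(Z) = √(9.5) = 3.0822

Step 3 — r_{ij} = s_{ij} / (s_i · s_j):
  r[X,X] = 1 (diagonal).
  r[X,Y] = -5.6 / (2.6077 · 2.8636) = -5.6 / 7.4673 = -0.7499
  r[X,Z] = 1.5 / (2.6077 · 3.0822) = 1.5 / 8.0374 = 0.1866
  r[Y,Y] = 1 (diagonal).
  r[Y,Z] = 0.25 / (2.8636 · 3.0822) = 0.25 / 8.8261 = 0.0283
  r[Z,Z] = 1 (diagonal).

R is symmetric with unit diagonal. Assembling:

R = [[1, -0.7499, 0.1866],
 [-0.7499, 1, 0.0283],
 [0.1866, 0.0283, 1]]


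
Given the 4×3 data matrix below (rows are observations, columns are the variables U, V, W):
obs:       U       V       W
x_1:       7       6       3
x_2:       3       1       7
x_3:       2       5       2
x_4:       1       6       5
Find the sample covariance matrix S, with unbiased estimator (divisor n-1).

Step 1 — column means:
  mean(U) = (7 + 3 + 2 + 1) / 4 = 13/4 = 3.25
  mean(V) = (6 + 1 + 5 + 6) / 4 = 18/4 = 4.5
  mean(W) = (3 + 7 + 2 + 5) / 4 = 17/4 = 4.25

Step 2 — sample covariance S[i,j] = (1/(n-1)) · Σ_k (x_{k,i} - mean_i) · (x_{k,j} - mean_j), with n-1 = 3.
  S[U,U] = ((3.75)·(3.75) + (-0.25)·(-0.25) + (-1.25)·(-1.25) + (-2.25)·(-2.25)) / 3 = 20.75/3 = 6.9167
  S[U,V] = ((3.75)·(1.5) + (-0.25)·(-3.5) + (-1.25)·(0.5) + (-2.25)·(1.5)) / 3 = 2.5/3 = 0.8333
  S[U,W] = ((3.75)·(-1.25) + (-0.25)·(2.75) + (-1.25)·(-2.25) + (-2.25)·(0.75)) / 3 = -4.25/3 = -1.4167
  S[V,V] = ((1.5)·(1.5) + (-3.5)·(-3.5) + (0.5)·(0.5) + (1.5)·(1.5)) / 3 = 17/3 = 5.6667
  S[V,W] = ((1.5)·(-1.25) + (-3.5)·(2.75) + (0.5)·(-2.25) + (1.5)·(0.75)) / 3 = -11.5/3 = -3.8333
  S[W,W] = ((-1.25)·(-1.25) + (2.75)·(2.75) + (-2.25)·(-2.25) + (0.75)·(0.75)) / 3 = 14.75/3 = 4.9167

S is symmetric (S[j,i] = S[i,j]). Assembling:

S = [[6.9167, 0.8333, -1.4167],
 [0.8333, 5.6667, -3.8333],
 [-1.4167, -3.8333, 4.9167]]


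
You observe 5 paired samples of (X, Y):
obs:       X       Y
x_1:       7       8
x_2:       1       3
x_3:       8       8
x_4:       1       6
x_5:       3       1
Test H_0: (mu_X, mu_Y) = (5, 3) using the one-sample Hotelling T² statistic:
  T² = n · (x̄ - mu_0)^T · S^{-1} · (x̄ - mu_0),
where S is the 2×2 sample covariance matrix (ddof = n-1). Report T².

Step 1 — sample mean vector:
  mean(X) = (7 + 1 + 8 + 1 + 3) / 5 = 20/5 = 4
  mean(Y) = (8 + 3 + 8 + 6 + 1) / 5 = 26/5 = 5.2
  x̄ = (4, 5.2),  deviation x̄ - mu_0 = (4, 5.2) - (5, 3) = (-1, 2.2).

Step 2 — sample covariance matrix, S[i,j] = (1/(n-1)) · Σ_k (x_{k,i} - mean_i) · (x_{k,j} - mean_j), divisor n-1 = 4:
  S[X,X] = ((3)·(3) + (-3)·(-3) + (4)·(4) + (-3)·(-3) + (-1)·(-1)) / 4 = 44/4 = 11
  S[X,Y] = ((3)·(2.8) + (-3)·(-2.2) + (4)·(2.8) + (-3)·(0.8) + (-1)·(-4.2)) / 4 = 28/4 = 7
  S[Y,Y] = ((2.8)·(2.8) + (-2.2)·(-2.2) + (2.8)·(2.8) + (0.8)·(0.8) + (-4.2)·(-4.2)) / 4 = 38.8/4 = 9.7
  S = [[11, 7],
 [7, 9.7]].

Step 3 — invert S. det(S) = 11·9.7 - (7)² = 57.7.
  S^{-1} = (1/det) · [[d, -b], [-b, a]] = [[0.1681, -0.1213],
 [-0.1213, 0.1906]].

Step 4 — quadratic form (x̄ - mu_0)^T · S^{-1} · (x̄ - mu_0):
  S^{-1} · (x̄ - mu_0) = (-0.435, 0.5407),
  (x̄ - mu_0)^T · [...] = (-1)·(-0.435) + (2.2)·(0.5407) = 1.6246.

Step 5 — scale by n: T² = 5 · 1.6246 = 8.1231.

T² ≈ 8.1231


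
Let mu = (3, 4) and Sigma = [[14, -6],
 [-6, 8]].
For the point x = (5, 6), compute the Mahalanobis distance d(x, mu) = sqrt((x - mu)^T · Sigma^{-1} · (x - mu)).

Step 1 — centre the observation: (x - mu) = (2, 2).

Step 2 — invert Sigma. det(Sigma) = 14·8 - (-6)² = 76.
  Sigma^{-1} = (1/det) · [[d, -b], [-b, a]] = [[0.1053, 0.0789],
 [0.0789, 0.1842]].

Step 3 — form the quadratic (x - mu)^T · Sigma^{-1} · (x - mu):
  Sigma^{-1} · (x - mu) = (0.3684, 0.5263).
  (x - mu)^T · [Sigma^{-1} · (x - mu)] = (2)·(0.3684) + (2)·(0.5263) = 1.7895.

Step 4 — take square root: d = √(1.7895) ≈ 1.3377.

d(x, mu) = √(1.7895) ≈ 1.3377


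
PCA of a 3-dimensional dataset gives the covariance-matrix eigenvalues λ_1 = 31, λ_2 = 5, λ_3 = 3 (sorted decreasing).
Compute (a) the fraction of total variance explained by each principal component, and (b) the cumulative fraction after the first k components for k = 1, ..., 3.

Step 1 — total variance = trace(Sigma) = Σ λ_i = 31 + 5 + 3 = 39.

Step 2 — fraction explained by component i = λ_i / Σ λ:
  PC1: 31/39 = 0.7949
  PC2: 5/39 = 0.1282
  PC3: 3/39 = 0.0769

Step 3 — cumulative fraction after k components = (λ_1 + ... + λ_k) / Σ λ:
  k = 1: 31/39 = 0.7949
  k = 2: (31 + 5)/39 = 36/39 = 0.9231
  k = 3: (31 + 5 + 3)/39 = 39/39 = 1

Summary (fraction, with percent):

explained: PC1 0.7949 (79.49%), PC2 0.1282 (12.82%), PC3 0.0769 (7.69%);  cumulative: 0.7949, 0.9231, 1


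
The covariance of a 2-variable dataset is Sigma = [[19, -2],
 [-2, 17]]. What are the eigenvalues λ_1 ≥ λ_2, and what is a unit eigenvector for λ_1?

Step 1 — characteristic polynomial of 2×2 Sigma:
  det(Sigma - λI) = λ² - trace · λ + det = 0.
  trace = 19 + 17 = 36, det = 19·17 - (-2)² = 319.
Step 2 — discriminant:
  Δ = trace² - 4·det = 1296 - 1276 = 20.
Step 3 — eigenvalues:
  λ = (trace ± √Δ)/2 = (36 ± 4.4721)/2,
  λ_1 = 20.2361,  λ_2 = 15.7639.

Step 4 — unit eigenvector for λ_1: solve (Sigma - λ_1 I)v = 0. First row:
  (19 - 20.2361)·v_x + (-2)·v_y = 0, i.e. (-1.2361)·v_x + (-2)·v_y = 0,
  so v ∝ (b, λ_1 - a) = (-2, 1.2361); multiply by -1 so the first entry is positive: u = (2, -1.2361).
  ||u|| = √((2)² + (-1.2361)²) = √(5.5279) ≈ 2.3511,
  v_1 = u/||u|| ≈ (0.8507, -0.5257) (||v_1|| = 1).

λ_1 = 20.2361,  λ_2 = 15.7639;  v_1 ≈ (0.8507, -0.5257)


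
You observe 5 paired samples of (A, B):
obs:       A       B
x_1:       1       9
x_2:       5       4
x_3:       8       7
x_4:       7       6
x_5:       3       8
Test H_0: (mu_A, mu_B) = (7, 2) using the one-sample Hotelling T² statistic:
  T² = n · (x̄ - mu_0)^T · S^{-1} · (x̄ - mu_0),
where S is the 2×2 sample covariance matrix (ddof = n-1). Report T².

Step 1 — sample mean vector:
  mean(A) = (1 + 5 + 8 + 7 + 3) / 5 = 24/5 = 4.8
  mean(B) = (9 + 4 + 7 + 6 + 8) / 5 = 34/5 = 6.8
  x̄ = (4.8, 6.8),  deviation x̄ - mu_0 = (4.8, 6.8) - (7, 2) = (-2.2, 4.8).

Step 2 — sample covariance matrix, S[i,j] = (1/(n-1)) · Σ_k (x_{k,i} - mean_i) · (x_{k,j} - mean_j), divisor n-1 = 4:
  S[A,A] = ((-3.8)·(-3.8) + (0.2)·(0.2) + (3.2)·(3.2) + (2.2)·(2.2) + (-1.8)·(-1.8)) / 4 = 32.8/4 = 8.2
  S[A,B] = ((-3.8)·(2.2) + (0.2)·(-2.8) + (3.2)·(0.2) + (2.2)·(-0.8) + (-1.8)·(1.2)) / 4 = -12.2/4 = -3.05
  S[B,B] = ((2.2)·(2.2) + (-2.8)·(-2.8) + (0.2)·(0.2) + (-0.8)·(-0.8) + (1.2)·(1.2)) / 4 = 14.8/4 = 3.7
  S = [[8.2, -3.05],
 [-3.05, 3.7]].

Step 3 — invert S. det(S) = 8.2·3.7 - (-3.05)² = 21.0375.
  S^{-1} = (1/det) · [[d, -b], [-b, a]] = [[0.1759, 0.145],
 [0.145, 0.3898]].

Step 4 — quadratic form (x̄ - mu_0)^T · S^{-1} · (x̄ - mu_0):
  S^{-1} · (x̄ - mu_0) = (0.309, 1.552),
  (x̄ - mu_0)^T · [...] = (-2.2)·(0.309) + (4.8)·(1.552) = 6.7698.

Step 5 — scale by n: T² = 5 · 6.7698 = 33.8491.

T² ≈ 33.8491


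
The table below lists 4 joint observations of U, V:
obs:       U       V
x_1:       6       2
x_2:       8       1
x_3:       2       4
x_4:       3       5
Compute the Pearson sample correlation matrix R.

Step 1 — column means:
  mean(U) = (6 + 8 + 2 + 3) / 4 = 19/4 = 4.75
  mean(V) = (2 + 1 + 4 + 5) / 4 = 12/4 = 3

Step 2 — sample variances and covariances s[i,j] = (1/(n-1)) · Σ_k (x_{k,i} - mean_i) · (x_{k,j} - mean_j), with n-1 = 3:
  s[U,U] = ((1.25)·(1.25) + (3.25)·(3.25) + (-2.75)·(-2.75) + (-1.75)·(-1.75)) / 3 = 22.75/3 = 7.5833
  s[U,V] = ((1.25)·(-1) + (3.25)·(-2) + (-2.75)·(1) + (-1.75)·(2)) / 3 = -14/3 = -4.6667
  s[V,V] = ((-1)·(-1) + (-2)·(-2) + (1)·(1) + (2)·(2)) / 3 = 10/3 = 3.3333
  Sample standard deviations s_i = √(s[i,i]):
  s(U) = √(7.5833) = 2.7538
  s(V) = √(3.3333) = 1.8257

Step 3 — r_{ij} = s_{ij} / (s_i · s_j):
  r[U,U] = 1 (diagonal).
  r[U,V] = -4.6667 / (2.7538 · 1.8257) = -4.6667 / 5.0277 = -0.9282
  r[V,V] = 1 (diagonal).

R is symmetric with unit diagonal. Assembling:

R = [[1, -0.9282],
 [-0.9282, 1]]
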